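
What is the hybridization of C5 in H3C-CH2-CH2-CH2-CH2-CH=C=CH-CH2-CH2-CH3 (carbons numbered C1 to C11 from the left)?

C5 carries 4 σ bonds, giving a steric number of 4, so it is sp3.

sp³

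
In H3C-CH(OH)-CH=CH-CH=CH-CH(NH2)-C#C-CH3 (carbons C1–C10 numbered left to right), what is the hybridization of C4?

C4: 3 σ bonds, plus one π bond; 3 regions of electron density → sp2.

sp^2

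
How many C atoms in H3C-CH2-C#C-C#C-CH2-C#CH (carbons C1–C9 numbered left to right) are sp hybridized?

C1: sp3
C2: sp3
C3: sp ✓
C4: sp ✓
C5: sp ✓
C6: sp ✓
C7: sp3
C8: sp ✓
C9: sp ✓
C3, C4, C5, C6, C8, C9 → 6 sp carbons.

6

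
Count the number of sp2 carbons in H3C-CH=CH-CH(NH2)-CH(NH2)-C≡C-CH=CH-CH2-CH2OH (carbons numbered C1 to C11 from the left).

C1: sp3
C2: sp2 ✓
C3: sp2 ✓
C4: sp3
C5: sp3
C6: sp
C7: sp
C8: sp2 ✓
C9: sp2 ✓
C10: sp3
C11: sp3
C2, C3, C8, C9 → 4 sp2 carbons.

4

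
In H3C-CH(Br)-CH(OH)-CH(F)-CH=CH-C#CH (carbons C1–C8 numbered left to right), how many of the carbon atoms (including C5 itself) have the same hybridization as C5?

2

C5 is sp2 (one π bond).
C1: sp3
C2: sp3
C3: sp3
C4: sp3
C5: sp2 ✓
C6: sp2 ✓
C7: sp
C8: sp
2 carbons are sp2.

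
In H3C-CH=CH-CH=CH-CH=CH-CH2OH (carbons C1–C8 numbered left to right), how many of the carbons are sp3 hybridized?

C1: sp3 ✓
C2: sp2
C3: sp2
C4: sp2
C5: sp2
C6: sp2
C7: sp2
C8: sp3 ✓
C1, C8 → 2 sp3 carbons.

2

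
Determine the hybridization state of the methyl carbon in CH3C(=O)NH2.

The methyl carbon is sp3: 4 σ bonds, 4 electron-density regions.

sp3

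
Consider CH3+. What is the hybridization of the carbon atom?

Three σ bonds to H, empty p orbital → sp2, trigonal planar.

sp²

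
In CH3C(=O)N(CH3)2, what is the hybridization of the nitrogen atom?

Amide resonance: N lone pair conjugated with C=O → sp2.

sp²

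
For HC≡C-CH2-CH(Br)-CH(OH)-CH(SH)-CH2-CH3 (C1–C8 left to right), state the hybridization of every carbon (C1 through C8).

C1 sp, C2 sp, C3 sp3, C4 sp3, C5 sp3, C6 sp3, C7 sp3, C8 sp3

C1 (2 σ bonds, plus two π bonds) has steric number 2: sp.
C2 carries 2 σ bonds, plus two π bonds, giving a steric number of 2, so it is sp.
C3: 4 σ bonds; 4 regions of electron density → sp3.
C4 (4 σ bonds) has steric number 4: sp3.
C5 — 4 σ bonds. Steric number 4, so sp3.
C6: 4 σ bonds; 4 regions of electron density → sp3.
C7 is sp3: 4 σ bonds, 4 electron-density regions.
C8: 4 σ bonds; 4 regions of electron density → sp3.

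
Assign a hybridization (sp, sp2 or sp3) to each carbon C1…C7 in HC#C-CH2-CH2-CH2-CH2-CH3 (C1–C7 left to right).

C1 sp, C2 sp, C3 sp3, C4 sp3, C5 sp3, C6 sp3, C7 sp3

C1 (2 σ bonds, plus two π bonds) has steric number 2: sp.
C2 carries 2 σ bonds, plus two π bonds, giving a steric number of 2, so it is sp.
C3 has 4 σ bonds: steric number 4 → sp3.
C4 carries 4 σ bonds, giving a steric number of 4, so it is sp3.
C5 carries 4 σ bonds, giving a steric number of 4, so it is sp3.
C6 carries 4 σ bonds, giving a steric number of 4, so it is sp3.
C7 has 4 σ bonds: steric number 4 → sp3.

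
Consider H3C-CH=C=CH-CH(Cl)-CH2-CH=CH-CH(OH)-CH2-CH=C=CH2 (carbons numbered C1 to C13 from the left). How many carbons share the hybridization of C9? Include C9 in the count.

5

C9 is sp3 (only σ bonds).
C1: sp3 ✓
C2: sp2
C3: sp
C4: sp2
C5: sp3 ✓
C6: sp3 ✓
C7: sp2
C8: sp2
C9: sp3 ✓
C10: sp3 ✓
C11: sp2
C12: sp
C13: sp2
5 carbons are sp3.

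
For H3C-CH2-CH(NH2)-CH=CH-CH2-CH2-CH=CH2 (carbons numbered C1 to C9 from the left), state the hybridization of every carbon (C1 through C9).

C1 — 4 σ bonds. Steric number 4, so sp3.
C2 (4 σ bonds) has steric number 4: sp3.
C3 is sp3: 4 σ bonds, 4 electron-density regions.
C4: 3 σ bonds, plus one π bond — 3 electron domains, sp2.
C5: 3 σ bonds, plus one π bond; 3 regions of electron density → sp2.
C6 carries 4 σ bonds, giving a steric number of 4, so it is sp3.
C7 is sp3: 4 σ bonds, 4 electron-density regions.
C8 has 3 σ bonds, plus one π bond: steric number 3 → sp2.
C9: 3 σ bonds, plus one π bond — 3 electron domains, sp2.

C1 sp3, C2 sp3, C3 sp3, C4 sp2, C5 sp2, C6 sp3, C7 sp3, C8 sp2, C9 sp2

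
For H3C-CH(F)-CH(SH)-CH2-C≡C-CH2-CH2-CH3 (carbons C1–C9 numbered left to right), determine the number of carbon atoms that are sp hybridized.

C1: sp3
C2: sp3
C3: sp3
C4: sp3
C5: sp ✓
C6: sp ✓
C7: sp3
C8: sp3
C9: sp3
C5, C6 → 2 sp carbons.

2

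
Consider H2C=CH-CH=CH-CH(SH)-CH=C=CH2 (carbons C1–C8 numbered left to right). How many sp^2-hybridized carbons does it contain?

C1: sp2 ✓
C2: sp2 ✓
C3: sp2 ✓
C4: sp2 ✓
C5: sp3
C6: sp2 ✓
C7: sp
C8: sp2 ✓
C1, C2, C3, C4, C6, C8 → 6 sp2 carbons.

6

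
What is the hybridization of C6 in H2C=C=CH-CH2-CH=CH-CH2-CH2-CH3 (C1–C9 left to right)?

sp^2

C6: 3 σ bonds, plus one π bond; 3 regions of electron density → sp2.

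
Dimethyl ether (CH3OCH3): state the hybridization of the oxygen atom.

sp^3

Two σ bonds + two lone pairs = steric number 4 → sp3.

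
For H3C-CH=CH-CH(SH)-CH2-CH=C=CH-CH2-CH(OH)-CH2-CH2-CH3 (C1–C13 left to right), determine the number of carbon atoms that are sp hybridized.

1

C1: sp3
C2: sp2
C3: sp2
C4: sp3
C5: sp3
C6: sp2
C7: sp ✓
C8: sp2
C9: sp3
C10: sp3
C11: sp3
C12: sp3
C13: sp3
C7 → 1 sp carbon.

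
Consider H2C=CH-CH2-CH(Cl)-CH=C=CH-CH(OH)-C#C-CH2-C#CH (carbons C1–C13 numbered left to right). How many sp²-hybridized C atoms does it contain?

4

C1: sp2 ✓
C2: sp2 ✓
C3: sp3
C4: sp3
C5: sp2 ✓
C6: sp
C7: sp2 ✓
C8: sp3
C9: sp
C10: sp
C11: sp3
C12: sp
C13: sp
C1, C2, C5, C7 → 4 sp2 carbons.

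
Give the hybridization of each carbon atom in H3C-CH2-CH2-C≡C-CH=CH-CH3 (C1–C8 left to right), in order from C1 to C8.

C1 sp3, C2 sp3, C3 sp3, C4 sp, C5 sp, C6 sp2, C7 sp2, C8 sp3

C1 — 4 σ bonds. Steric number 4, so sp3.
C2: 4 σ bonds; 4 regions of electron density → sp3.
C3: 4 σ bonds — 4 electron domains, sp3.
C4: 2 σ bonds, plus two π bonds; 2 regions of electron density → sp.
C5 carries 2 σ bonds, plus two π bonds, giving a steric number of 2, so it is sp.
C6 (3 σ bonds, plus one π bond) has steric number 3: sp2.
C7: 3 σ bonds, plus one π bond — 3 electron domains, sp2.
C8 — 4 σ bonds. Steric number 4, so sp3.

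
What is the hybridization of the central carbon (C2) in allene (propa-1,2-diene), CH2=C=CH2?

Two σ bonds and two π bonds (one to each neighbour) → sp.

sp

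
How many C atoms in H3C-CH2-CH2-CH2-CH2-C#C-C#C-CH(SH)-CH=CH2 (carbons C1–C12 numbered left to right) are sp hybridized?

C1: sp3
C2: sp3
C3: sp3
C4: sp3
C5: sp3
C6: sp ✓
C7: sp ✓
C8: sp ✓
C9: sp ✓
C10: sp3
C11: sp2
C12: sp2
C6, C7, C8, C9 → 4 sp carbons.

4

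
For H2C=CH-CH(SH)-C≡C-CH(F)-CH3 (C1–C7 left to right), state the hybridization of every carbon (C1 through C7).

C1 (3 σ bonds, plus one π bond) has steric number 3: sp2.
C2 (3 σ bonds, plus one π bond) has steric number 3: sp2.
C3 (4 σ bonds) has steric number 4: sp3.
C4 carries 2 σ bonds, plus two π bonds, giving a steric number of 2, so it is sp.
C5 has 2 σ bonds, plus two π bonds: steric number 2 → sp.
C6: 4 σ bonds — 4 electron domains, sp3.
C7: 4 σ bonds; 4 regions of electron density → sp3.

C1 sp2, C2 sp2, C3 sp3, C4 sp, C5 sp, C6 sp3, C7 sp3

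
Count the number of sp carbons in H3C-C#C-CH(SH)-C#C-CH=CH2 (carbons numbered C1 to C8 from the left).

4

C1: sp3
C2: sp ✓
C3: sp ✓
C4: sp3
C5: sp ✓
C6: sp ✓
C7: sp2
C8: sp2
C2, C3, C5, C6 → 4 sp carbons.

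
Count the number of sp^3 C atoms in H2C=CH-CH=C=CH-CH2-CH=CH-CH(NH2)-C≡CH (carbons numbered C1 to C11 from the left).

2

C1: sp2
C2: sp2
C3: sp2
C4: sp
C5: sp2
C6: sp3 ✓
C7: sp2
C8: sp2
C9: sp3 ✓
C10: sp
C11: sp
C6, C9 → 2 sp3 carbons.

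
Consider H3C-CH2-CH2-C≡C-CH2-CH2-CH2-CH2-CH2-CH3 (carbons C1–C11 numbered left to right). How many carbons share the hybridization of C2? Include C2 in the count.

9

C2 is sp3 (only σ bonds).
C1: sp3 ✓
C2: sp3 ✓
C3: sp3 ✓
C4: sp
C5: sp
C6: sp3 ✓
C7: sp3 ✓
C8: sp3 ✓
C9: sp3 ✓
C10: sp3 ✓
C11: sp3 ✓
9 carbons are sp3.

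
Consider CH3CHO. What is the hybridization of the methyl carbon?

The methyl carbon: 4 σ bonds — 4 electron domains, sp3.

sp3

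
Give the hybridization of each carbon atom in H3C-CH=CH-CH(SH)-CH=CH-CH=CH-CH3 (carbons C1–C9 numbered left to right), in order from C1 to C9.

C1: 4 σ bonds — 4 electron domains, sp3.
C2 (3 σ bonds, plus one π bond) has steric number 3: sp2.
C3 has 3 σ bonds, plus one π bond: steric number 3 → sp2.
C4 has 4 σ bonds: steric number 4 → sp3.
C5: 3 σ bonds, plus one π bond — 3 electron domains, sp2.
C6: 3 σ bonds, plus one π bond; 3 regions of electron density → sp2.
C7 — 3 σ bonds, plus one π bond. Steric number 3, so sp2.
C8 has 3 σ bonds, plus one π bond: steric number 3 → sp2.
C9: 4 σ bonds; 4 regions of electron density → sp3.

C1 sp3, C2 sp2, C3 sp2, C4 sp3, C5 sp2, C6 sp2, C7 sp2, C8 sp2, C9 sp3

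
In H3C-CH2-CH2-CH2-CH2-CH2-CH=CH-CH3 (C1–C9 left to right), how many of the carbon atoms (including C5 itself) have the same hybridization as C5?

C5 is sp3 (only σ bonds).
C1: sp3 ✓
C2: sp3 ✓
C3: sp3 ✓
C4: sp3 ✓
C5: sp3 ✓
C6: sp3 ✓
C7: sp2
C8: sp2
C9: sp3 ✓
7 carbons are sp3.

7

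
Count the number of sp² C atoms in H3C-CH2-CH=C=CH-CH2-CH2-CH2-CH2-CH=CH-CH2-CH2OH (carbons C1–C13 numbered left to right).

C1: sp3
C2: sp3
C3: sp2 ✓
C4: sp
C5: sp2 ✓
C6: sp3
C7: sp3
C8: sp3
C9: sp3
C10: sp2 ✓
C11: sp2 ✓
C12: sp3
C13: sp3
C3, C5, C10, C11 → 4 sp2 carbons.

4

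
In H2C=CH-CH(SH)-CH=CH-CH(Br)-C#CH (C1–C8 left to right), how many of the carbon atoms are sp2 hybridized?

C1: sp2 ✓
C2: sp2 ✓
C3: sp3
C4: sp2 ✓
C5: sp2 ✓
C6: sp3
C7: sp
C8: sp
C1, C2, C4, C5 → 4 sp2 carbons.

4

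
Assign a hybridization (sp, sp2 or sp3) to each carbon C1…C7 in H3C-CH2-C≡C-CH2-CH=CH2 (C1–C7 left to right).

C1 has 4 σ bonds: steric number 4 → sp3.
C2 has 4 σ bonds: steric number 4 → sp3.
C3 carries 2 σ bonds, plus two π bonds, giving a steric number of 2, so it is sp.
C4 is sp: 2 σ bonds, plus two π bonds, 2 electron-density regions.
C5 has 4 σ bonds: steric number 4 → sp3.
C6: 3 σ bonds, plus one π bond — 3 electron domains, sp2.
C7: 3 σ bonds, plus one π bond — 3 electron domains, sp2.

C1 sp3, C2 sp3, C3 sp, C4 sp, C5 sp3, C6 sp2, C7 sp2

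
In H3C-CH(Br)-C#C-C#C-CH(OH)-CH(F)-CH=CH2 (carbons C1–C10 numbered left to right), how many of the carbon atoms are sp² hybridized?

2

C1: sp3
C2: sp3
C3: sp
C4: sp
C5: sp
C6: sp
C7: sp3
C8: sp3
C9: sp2 ✓
C10: sp2 ✓
C9, C10 → 2 sp2 carbons.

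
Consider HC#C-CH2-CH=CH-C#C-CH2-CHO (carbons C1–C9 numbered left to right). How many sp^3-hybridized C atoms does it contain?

C1: sp
C2: sp
C3: sp3 ✓
C4: sp2
C5: sp2
C6: sp
C7: sp
C8: sp3 ✓
C9: sp2
C3, C8 → 2 sp3 carbons.

2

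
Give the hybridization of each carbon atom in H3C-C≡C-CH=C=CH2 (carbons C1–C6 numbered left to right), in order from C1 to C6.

C1 (4 σ bonds) has steric number 4: sp3.
C2 has 2 σ bonds, plus two π bonds: steric number 2 → sp.
C3 — 2 σ bonds, plus two π bonds. Steric number 2, so sp.
C4 carries 3 σ bonds, plus one π bond, giving a steric number of 3, so it is sp2.
C5 — 2 σ bonds, plus two π bonds. Steric number 2, so sp.
C6 carries 3 σ bonds, plus one π bond, giving a steric number of 3, so it is sp2.

C1 sp3, C2 sp, C3 sp, C4 sp2, C5 sp, C6 sp2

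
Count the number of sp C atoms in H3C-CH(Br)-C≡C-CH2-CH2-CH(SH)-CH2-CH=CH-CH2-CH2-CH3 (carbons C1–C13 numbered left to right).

2

C1: sp3
C2: sp3
C3: sp ✓
C4: sp ✓
C5: sp3
C6: sp3
C7: sp3
C8: sp3
C9: sp2
C10: sp2
C11: sp3
C12: sp3
C13: sp3
C3, C4 → 2 sp carbons.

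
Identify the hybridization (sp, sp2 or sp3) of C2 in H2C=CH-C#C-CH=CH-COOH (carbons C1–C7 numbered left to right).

C2: 3 σ bonds, plus one π bond; 3 regions of electron density → sp2.

sp2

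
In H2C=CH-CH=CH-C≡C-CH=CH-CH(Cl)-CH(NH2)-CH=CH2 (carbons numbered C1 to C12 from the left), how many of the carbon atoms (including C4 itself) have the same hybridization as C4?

8

C4 is sp2 (one π bond).
C1: sp2 ✓
C2: sp2 ✓
C3: sp2 ✓
C4: sp2 ✓
C5: sp
C6: sp
C7: sp2 ✓
C8: sp2 ✓
C9: sp3
C10: sp3
C11: sp2 ✓
C12: sp2 ✓
8 carbons are sp2.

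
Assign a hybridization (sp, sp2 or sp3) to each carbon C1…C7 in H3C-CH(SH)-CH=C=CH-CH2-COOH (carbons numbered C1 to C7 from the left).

C1 sp3, C2 sp3, C3 sp2, C4 sp, C5 sp2, C6 sp3, C7 sp2

C1 is sp3: 4 σ bonds, 4 electron-density regions.
C2 carries 4 σ bonds, giving a steric number of 4, so it is sp3.
C3: 3 σ bonds, plus one π bond — 3 electron domains, sp2.
C4 has 2 σ bonds, plus two π bonds: steric number 2 → sp.
C5 carries 3 σ bonds, plus one π bond, giving a steric number of 3, so it is sp2.
C6 has 4 σ bonds: steric number 4 → sp3.
C7 has 3 σ bonds, plus one π bond: steric number 3 → sp2.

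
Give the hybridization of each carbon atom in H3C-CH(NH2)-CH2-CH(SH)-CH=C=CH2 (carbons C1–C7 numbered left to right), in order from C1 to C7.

C1 sp3, C2 sp3, C3 sp3, C4 sp3, C5 sp2, C6 sp, C7 sp2

C1 is sp3: 4 σ bonds, 4 electron-density regions.
C2 is sp3: 4 σ bonds, 4 electron-density regions.
C3 is sp3: 4 σ bonds, 4 electron-density regions.
C4 has 4 σ bonds: steric number 4 → sp3.
C5: 3 σ bonds, plus one π bond — 3 electron domains, sp2.
C6 (2 σ bonds, plus two π bonds) has steric number 2: sp.
C7 carries 3 σ bonds, plus one π bond, giving a steric number of 3, so it is sp2.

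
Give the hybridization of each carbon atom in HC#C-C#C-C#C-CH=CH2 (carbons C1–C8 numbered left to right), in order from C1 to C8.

C1 has 2 σ bonds, plus two π bonds: steric number 2 → sp.
C2 is sp: 2 σ bonds, plus two π bonds, 2 electron-density regions.
C3 carries 2 σ bonds, plus two π bonds, giving a steric number of 2, so it is sp.
C4 has 2 σ bonds, plus two π bonds: steric number 2 → sp.
C5: 2 σ bonds, plus two π bonds — 2 electron domains, sp.
C6 has 2 σ bonds, plus two π bonds: steric number 2 → sp.
C7: 3 σ bonds, plus one π bond; 3 regions of electron density → sp2.
C8 (3 σ bonds, plus one π bond) has steric number 3: sp2.

C1 sp, C2 sp, C3 sp, C4 sp, C5 sp, C6 sp, C7 sp2, C8 sp2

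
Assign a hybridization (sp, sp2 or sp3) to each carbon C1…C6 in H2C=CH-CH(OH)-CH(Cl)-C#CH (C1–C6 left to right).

C1 (3 σ bonds, plus one π bond) has steric number 3: sp2.
C2 carries 3 σ bonds, plus one π bond, giving a steric number of 3, so it is sp2.
C3: 4 σ bonds; 4 regions of electron density → sp3.
C4 has 4 σ bonds: steric number 4 → sp3.
C5: 2 σ bonds, plus two π bonds; 2 regions of electron density → sp.
C6 is sp: 2 σ bonds, plus two π bonds, 2 electron-density regions.

C1 sp2, C2 sp2, C3 sp3, C4 sp3, C5 sp, C6 sp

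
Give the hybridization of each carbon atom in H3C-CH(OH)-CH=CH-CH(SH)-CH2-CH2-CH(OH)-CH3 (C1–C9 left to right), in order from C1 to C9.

C1 carries 4 σ bonds, giving a steric number of 4, so it is sp3.
C2: 4 σ bonds — 4 electron domains, sp3.
C3: 3 σ bonds, plus one π bond — 3 electron domains, sp2.
C4 has 3 σ bonds, plus one π bond: steric number 3 → sp2.
C5 — 4 σ bonds. Steric number 4, so sp3.
C6: 4 σ bonds; 4 regions of electron density → sp3.
C7 carries 4 σ bonds, giving a steric number of 4, so it is sp3.
C8: 4 σ bonds — 4 electron domains, sp3.
C9 has 4 σ bonds: steric number 4 → sp3.

C1 sp3, C2 sp3, C3 sp2, C4 sp2, C5 sp3, C6 sp3, C7 sp3, C8 sp3, C9 sp3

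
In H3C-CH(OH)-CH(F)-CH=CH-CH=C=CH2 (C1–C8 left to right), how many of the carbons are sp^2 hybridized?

4

C1: sp3
C2: sp3
C3: sp3
C4: sp2 ✓
C5: sp2 ✓
C6: sp2 ✓
C7: sp
C8: sp2 ✓
C4, C5, C6, C8 → 4 sp2 carbons.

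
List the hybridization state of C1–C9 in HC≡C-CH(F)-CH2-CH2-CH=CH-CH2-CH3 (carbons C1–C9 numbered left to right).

C1 sp, C2 sp, C3 sp3, C4 sp3, C5 sp3, C6 sp2, C7 sp2, C8 sp3, C9 sp3

C1 — 2 σ bonds, plus two π bonds. Steric number 2, so sp.
C2 carries 2 σ bonds, plus two π bonds, giving a steric number of 2, so it is sp.
C3: 4 σ bonds; 4 regions of electron density → sp3.
C4 carries 4 σ bonds, giving a steric number of 4, so it is sp3.
C5 — 4 σ bonds. Steric number 4, so sp3.
C6 is sp2: 3 σ bonds, plus one π bond, 3 electron-density regions.
C7 (3 σ bonds, plus one π bond) has steric number 3: sp2.
C8 is sp3: 4 σ bonds, 4 electron-density regions.
C9 carries 4 σ bonds, giving a steric number of 4, so it is sp3.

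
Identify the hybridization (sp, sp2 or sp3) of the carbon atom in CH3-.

Three σ bonds + one lone pair = steric number 4 → sp3, pyramidal.

sp3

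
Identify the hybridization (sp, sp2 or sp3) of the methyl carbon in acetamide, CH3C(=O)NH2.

sp³

The methyl carbon has 4 σ bonds: steric number 4 → sp3.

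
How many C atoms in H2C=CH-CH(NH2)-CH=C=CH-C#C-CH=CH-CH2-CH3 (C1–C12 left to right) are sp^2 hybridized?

C1: sp2 ✓
C2: sp2 ✓
C3: sp3
C4: sp2 ✓
C5: sp
C6: sp2 ✓
C7: sp
C8: sp
C9: sp2 ✓
C10: sp2 ✓
C11: sp3
C12: sp3
C1, C2, C4, C6, C9, C10 → 6 sp2 carbons.

6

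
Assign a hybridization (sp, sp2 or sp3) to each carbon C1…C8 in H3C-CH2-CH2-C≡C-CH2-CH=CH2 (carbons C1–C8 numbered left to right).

C1 sp3, C2 sp3, C3 sp3, C4 sp, C5 sp, C6 sp3, C7 sp2, C8 sp2

C1 is sp3: 4 σ bonds, 4 electron-density regions.
C2 carries 4 σ bonds, giving a steric number of 4, so it is sp3.
C3: 4 σ bonds — 4 electron domains, sp3.
C4 is sp: 2 σ bonds, plus two π bonds, 2 electron-density regions.
C5 (2 σ bonds, plus two π bonds) has steric number 2: sp.
C6: 4 σ bonds — 4 electron domains, sp3.
C7 is sp2: 3 σ bonds, plus one π bond, 3 electron-density regions.
C8 has 3 σ bonds, plus one π bond: steric number 3 → sp2.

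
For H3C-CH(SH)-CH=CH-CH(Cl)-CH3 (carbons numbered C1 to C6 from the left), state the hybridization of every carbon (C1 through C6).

C1 — 4 σ bonds. Steric number 4, so sp3.
C2: 4 σ bonds — 4 electron domains, sp3.
C3 has 3 σ bonds, plus one π bond: steric number 3 → sp2.
C4 (3 σ bonds, plus one π bond) has steric number 3: sp2.
C5 has 4 σ bonds: steric number 4 → sp3.
C6: 4 σ bonds; 4 regions of electron density → sp3.

C1 sp3, C2 sp3, C3 sp2, C4 sp2, C5 sp3, C6 sp3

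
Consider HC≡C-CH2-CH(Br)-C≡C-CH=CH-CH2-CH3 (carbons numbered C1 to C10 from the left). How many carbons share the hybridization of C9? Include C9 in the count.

4

C9 is sp3 (only σ bonds).
C1: sp
C2: sp
C3: sp3 ✓
C4: sp3 ✓
C5: sp
C6: sp
C7: sp2
C8: sp2
C9: sp3 ✓
C10: sp3 ✓
4 carbons are sp3.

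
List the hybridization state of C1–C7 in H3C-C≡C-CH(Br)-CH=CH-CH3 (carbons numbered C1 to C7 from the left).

C1 sp3, C2 sp, C3 sp, C4 sp3, C5 sp2, C6 sp2, C7 sp3

C1 (4 σ bonds) has steric number 4: sp3.
C2 carries 2 σ bonds, plus two π bonds, giving a steric number of 2, so it is sp.
C3 carries 2 σ bonds, plus two π bonds, giving a steric number of 2, so it is sp.
C4 is sp3: 4 σ bonds, 4 electron-density regions.
C5 (3 σ bonds, plus one π bond) has steric number 3: sp2.
C6: 3 σ bonds, plus one π bond; 3 regions of electron density → sp2.
C7 has 4 σ bonds: steric number 4 → sp3.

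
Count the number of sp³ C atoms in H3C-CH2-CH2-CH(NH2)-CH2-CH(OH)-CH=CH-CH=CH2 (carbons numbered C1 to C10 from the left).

C1: sp3 ✓
C2: sp3 ✓
C3: sp3 ✓
C4: sp3 ✓
C5: sp3 ✓
C6: sp3 ✓
C7: sp2
C8: sp2
C9: sp2
C10: sp2
C1, C2, C3, C4, C5, C6 → 6 sp3 carbons.

6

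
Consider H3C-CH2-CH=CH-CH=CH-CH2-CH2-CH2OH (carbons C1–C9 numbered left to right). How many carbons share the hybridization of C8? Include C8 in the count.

5

C8 is sp3 (only σ bonds).
C1: sp3 ✓
C2: sp3 ✓
C3: sp2
C4: sp2
C5: sp2
C6: sp2
C7: sp3 ✓
C8: sp3 ✓
C9: sp3 ✓
5 carbons are sp3.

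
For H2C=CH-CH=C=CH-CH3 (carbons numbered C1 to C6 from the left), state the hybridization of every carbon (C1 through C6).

C1 sp2, C2 sp2, C3 sp2, C4 sp, C5 sp2, C6 sp3

C1 is sp2: 3 σ bonds, plus one π bond, 3 electron-density regions.
C2: 3 σ bonds, plus one π bond; 3 regions of electron density → sp2.
C3 (3 σ bonds, plus one π bond) has steric number 3: sp2.
C4 (2 σ bonds, plus two π bonds) has steric number 2: sp.
C5 is sp2: 3 σ bonds, plus one π bond, 3 electron-density regions.
C6 has 4 σ bonds: steric number 4 → sp3.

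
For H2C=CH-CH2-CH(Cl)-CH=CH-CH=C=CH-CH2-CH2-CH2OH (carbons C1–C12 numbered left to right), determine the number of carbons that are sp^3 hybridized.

C1: sp2
C2: sp2
C3: sp3 ✓
C4: sp3 ✓
C5: sp2
C6: sp2
C7: sp2
C8: sp
C9: sp2
C10: sp3 ✓
C11: sp3 ✓
C12: sp3 ✓
C3, C4, C10, C11, C12 → 5 sp3 carbons.

5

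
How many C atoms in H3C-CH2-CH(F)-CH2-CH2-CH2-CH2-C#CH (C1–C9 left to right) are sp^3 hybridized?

C1: sp3 ✓
C2: sp3 ✓
C3: sp3 ✓
C4: sp3 ✓
C5: sp3 ✓
C6: sp3 ✓
C7: sp3 ✓
C8: sp
C9: sp
C1, C2, C3, C4, C5, C6, C7 → 7 sp3 carbons.

7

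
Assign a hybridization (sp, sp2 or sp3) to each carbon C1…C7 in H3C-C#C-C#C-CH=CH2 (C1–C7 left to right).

C1 sp3, C2 sp, C3 sp, C4 sp, C5 sp, C6 sp2, C7 sp2

C1 has 4 σ bonds: steric number 4 → sp3.
C2 (2 σ bonds, plus two π bonds) has steric number 2: sp.
C3 — 2 σ bonds, plus two π bonds. Steric number 2, so sp.
C4 has 2 σ bonds, plus two π bonds: steric number 2 → sp.
C5 carries 2 σ bonds, plus two π bonds, giving a steric number of 2, so it is sp.
C6: 3 σ bonds, plus one π bond — 3 electron domains, sp2.
C7 has 3 σ bonds, plus one π bond: steric number 3 → sp2.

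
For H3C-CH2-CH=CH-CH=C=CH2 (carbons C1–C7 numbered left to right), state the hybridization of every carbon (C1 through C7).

C1 sp3, C2 sp3, C3 sp2, C4 sp2, C5 sp2, C6 sp, C7 sp2

C1: 4 σ bonds; 4 regions of electron density → sp3.
C2 has 4 σ bonds: steric number 4 → sp3.
C3 has 3 σ bonds, plus one π bond: steric number 3 → sp2.
C4 (3 σ bonds, plus one π bond) has steric number 3: sp2.
C5: 3 σ bonds, plus one π bond — 3 electron domains, sp2.
C6 has 2 σ bonds, plus two π bonds: steric number 2 → sp.
C7 — 3 σ bonds, plus one π bond. Steric number 3, so sp2.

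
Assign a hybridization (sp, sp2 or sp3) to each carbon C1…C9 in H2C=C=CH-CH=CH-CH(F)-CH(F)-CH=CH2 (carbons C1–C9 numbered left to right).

C1 sp2, C2 sp, C3 sp2, C4 sp2, C5 sp2, C6 sp3, C7 sp3, C8 sp2, C9 sp2

C1 is sp2: 3 σ bonds, plus one π bond, 3 electron-density regions.
C2 — 2 σ bonds, plus two π bonds. Steric number 2, so sp.
C3 carries 3 σ bonds, plus one π bond, giving a steric number of 3, so it is sp2.
C4 — 3 σ bonds, plus one π bond. Steric number 3, so sp2.
C5 has 3 σ bonds, plus one π bond: steric number 3 → sp2.
C6 (4 σ bonds) has steric number 4: sp3.
C7 has 4 σ bonds: steric number 4 → sp3.
C8 (3 σ bonds, plus one π bond) has steric number 3: sp2.
C9 (3 σ bonds, plus one π bond) has steric number 3: sp2.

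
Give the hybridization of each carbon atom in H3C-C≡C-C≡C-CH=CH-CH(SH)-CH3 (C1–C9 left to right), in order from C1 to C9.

C1: 4 σ bonds; 4 regions of electron density → sp3.
C2 carries 2 σ bonds, plus two π bonds, giving a steric number of 2, so it is sp.
C3 carries 2 σ bonds, plus two π bonds, giving a steric number of 2, so it is sp.
C4: 2 σ bonds, plus two π bonds — 2 electron domains, sp.
C5: 2 σ bonds, plus two π bonds — 2 electron domains, sp.
C6: 3 σ bonds, plus one π bond — 3 electron domains, sp2.
C7 (3 σ bonds, plus one π bond) has steric number 3: sp2.
C8 carries 4 σ bonds, giving a steric number of 4, so it is sp3.
C9: 4 σ bonds; 4 regions of electron density → sp3.

C1 sp3, C2 sp, C3 sp, C4 sp, C5 sp, C6 sp2, C7 sp2, C8 sp3, C9 sp3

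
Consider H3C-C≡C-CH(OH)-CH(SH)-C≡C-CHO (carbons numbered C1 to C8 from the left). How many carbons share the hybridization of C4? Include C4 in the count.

3

C4 is sp3 (only σ bonds).
C1: sp3 ✓
C2: sp
C3: sp
C4: sp3 ✓
C5: sp3 ✓
C6: sp
C7: sp
C8: sp2
3 carbons are sp3.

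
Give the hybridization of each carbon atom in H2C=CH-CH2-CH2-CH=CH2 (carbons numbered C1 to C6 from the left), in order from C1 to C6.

C1 is sp2: 3 σ bonds, plus one π bond, 3 electron-density regions.
C2: 3 σ bonds, plus one π bond; 3 regions of electron density → sp2.
C3 — 4 σ bonds. Steric number 4, so sp3.
C4: 4 σ bonds; 4 regions of electron density → sp3.
C5 — 3 σ bonds, plus one π bond. Steric number 3, so sp2.
C6 carries 3 σ bonds, plus one π bond, giving a steric number of 3, so it is sp2.

C1 sp2, C2 sp2, C3 sp3, C4 sp3, C5 sp2, C6 sp2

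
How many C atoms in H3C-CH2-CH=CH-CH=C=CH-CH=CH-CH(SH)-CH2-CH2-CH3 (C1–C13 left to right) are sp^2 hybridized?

6

C1: sp3
C2: sp3
C3: sp2 ✓
C4: sp2 ✓
C5: sp2 ✓
C6: sp
C7: sp2 ✓
C8: sp2 ✓
C9: sp2 ✓
C10: sp3
C11: sp3
C12: sp3
C13: sp3
C3, C4, C5, C7, C8, C9 → 6 sp2 carbons.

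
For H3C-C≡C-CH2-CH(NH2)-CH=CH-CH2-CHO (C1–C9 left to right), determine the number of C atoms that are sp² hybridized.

C1: sp3
C2: sp
C3: sp
C4: sp3
C5: sp3
C6: sp2 ✓
C7: sp2 ✓
C8: sp3
C9: sp2 ✓
C6, C7, C9 → 3 sp2 carbons.

3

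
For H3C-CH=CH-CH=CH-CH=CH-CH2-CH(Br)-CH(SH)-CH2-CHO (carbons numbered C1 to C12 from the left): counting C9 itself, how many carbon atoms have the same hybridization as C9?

5

C9 is sp3 (only σ bonds).
C1: sp3 ✓
C2: sp2
C3: sp2
C4: sp2
C5: sp2
C6: sp2
C7: sp2
C8: sp3 ✓
C9: sp3 ✓
C10: sp3 ✓
C11: sp3 ✓
C12: sp2
5 carbons are sp3.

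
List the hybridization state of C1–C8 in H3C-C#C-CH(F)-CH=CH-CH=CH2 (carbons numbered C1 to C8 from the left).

C1 is sp3: 4 σ bonds, 4 electron-density regions.
C2 — 2 σ bonds, plus two π bonds. Steric number 2, so sp.
C3: 2 σ bonds, plus two π bonds; 2 regions of electron density → sp.
C4 has 4 σ bonds: steric number 4 → sp3.
C5 has 3 σ bonds, plus one π bond: steric number 3 → sp2.
C6 — 3 σ bonds, plus one π bond. Steric number 3, so sp2.
C7 (3 σ bonds, plus one π bond) has steric number 3: sp2.
C8 is sp2: 3 σ bonds, plus one π bond, 3 electron-density regions.

C1 sp3, C2 sp, C3 sp, C4 sp3, C5 sp2, C6 sp2, C7 sp2, C8 sp2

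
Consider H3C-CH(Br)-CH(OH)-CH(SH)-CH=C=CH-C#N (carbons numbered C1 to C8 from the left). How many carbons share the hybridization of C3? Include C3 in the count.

4

C3 is sp3 (only σ bonds).
C1: sp3 ✓
C2: sp3 ✓
C3: sp3 ✓
C4: sp3 ✓
C5: sp2
C6: sp
C7: sp2
C8: sp
4 carbons are sp3.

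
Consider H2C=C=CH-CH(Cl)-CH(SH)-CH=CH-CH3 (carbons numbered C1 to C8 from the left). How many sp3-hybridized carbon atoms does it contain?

3

C1: sp2
C2: sp
C3: sp2
C4: sp3 ✓
C5: sp3 ✓
C6: sp2
C7: sp2
C8: sp3 ✓
C4, C5, C8 → 3 sp3 carbons.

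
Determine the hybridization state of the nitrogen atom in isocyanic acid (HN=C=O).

The nitrogen atom (2 σ bonds and 1 lone pair, plus one π bond) has steric number 3: sp2.

sp²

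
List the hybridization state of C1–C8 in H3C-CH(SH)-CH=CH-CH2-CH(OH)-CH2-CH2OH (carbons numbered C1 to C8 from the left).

C1 (4 σ bonds) has steric number 4: sp3.
C2 carries 4 σ bonds, giving a steric number of 4, so it is sp3.
C3: 3 σ bonds, plus one π bond — 3 electron domains, sp2.
C4 (3 σ bonds, plus one π bond) has steric number 3: sp2.
C5 has 4 σ bonds: steric number 4 → sp3.
C6 (4 σ bonds) has steric number 4: sp3.
C7 (4 σ bonds) has steric number 4: sp3.
C8: 4 σ bonds — 4 electron domains, sp3.

C1 sp3, C2 sp3, C3 sp2, C4 sp2, C5 sp3, C6 sp3, C7 sp3, C8 sp3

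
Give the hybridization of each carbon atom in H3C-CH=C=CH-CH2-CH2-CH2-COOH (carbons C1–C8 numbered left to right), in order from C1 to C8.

C1 has 4 σ bonds: steric number 4 → sp3.
C2 has 3 σ bonds, plus one π bond: steric number 3 → sp2.
C3 is sp: 2 σ bonds, plus two π bonds, 2 electron-density regions.
C4 carries 3 σ bonds, plus one π bond, giving a steric number of 3, so it is sp2.
C5: 4 σ bonds — 4 electron domains, sp3.
C6: 4 σ bonds — 4 electron domains, sp3.
C7 is sp3: 4 σ bonds, 4 electron-density regions.
C8 has 3 σ bonds, plus one π bond: steric number 3 → sp2.

C1 sp3, C2 sp2, C3 sp, C4 sp2, C5 sp3, C6 sp3, C7 sp3, C8 sp2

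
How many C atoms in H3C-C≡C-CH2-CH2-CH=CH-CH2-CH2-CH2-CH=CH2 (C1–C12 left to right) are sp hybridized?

C1: sp3
C2: sp ✓
C3: sp ✓
C4: sp3
C5: sp3
C6: sp2
C7: sp2
C8: sp3
C9: sp3
C10: sp3
C11: sp2
C12: sp2
C2, C3 → 2 sp carbons.

2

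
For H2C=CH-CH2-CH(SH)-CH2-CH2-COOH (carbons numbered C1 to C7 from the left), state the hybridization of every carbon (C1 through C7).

C1 — 3 σ bonds, plus one π bond. Steric number 3, so sp2.
C2 — 3 σ bonds, plus one π bond. Steric number 3, so sp2.
C3 has 4 σ bonds: steric number 4 → sp3.
C4 (4 σ bonds) has steric number 4: sp3.
C5 is sp3: 4 σ bonds, 4 electron-density regions.
C6 carries 4 σ bonds, giving a steric number of 4, so it is sp3.
C7 carries 3 σ bonds, plus one π bond, giving a steric number of 3, so it is sp2.

C1 sp2, C2 sp2, C3 sp3, C4 sp3, C5 sp3, C6 sp3, C7 sp2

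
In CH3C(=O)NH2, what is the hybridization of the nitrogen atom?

The nitrogen lone pair is delocalised into the carbonyl π system (amide resonance), so N is planar sp2 rather than the sp3 a naive steric count of 4 would suggest.

sp²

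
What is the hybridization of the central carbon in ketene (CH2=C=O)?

The central carbon carries 2 σ bonds, plus two π bonds, giving a steric number of 2, so it is sp.

sp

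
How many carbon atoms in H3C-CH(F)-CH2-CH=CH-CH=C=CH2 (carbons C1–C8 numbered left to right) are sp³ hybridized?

3

C1: sp3 ✓
C2: sp3 ✓
C3: sp3 ✓
C4: sp2
C5: sp2
C6: sp2
C7: sp
C8: sp2
C1, C2, C3 → 3 sp3 carbons.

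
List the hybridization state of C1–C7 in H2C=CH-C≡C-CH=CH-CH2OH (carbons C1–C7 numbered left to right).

C1 is sp2: 3 σ bonds, plus one π bond, 3 electron-density regions.
C2 — 3 σ bonds, plus one π bond. Steric number 3, so sp2.
C3 (2 σ bonds, plus two π bonds) has steric number 2: sp.
C4 has 2 σ bonds, plus two π bonds: steric number 2 → sp.
C5 (3 σ bonds, plus one π bond) has steric number 3: sp2.
C6 has 3 σ bonds, plus one π bond: steric number 3 → sp2.
C7 — 4 σ bonds. Steric number 4, so sp3.

C1 sp2, C2 sp2, C3 sp, C4 sp, C5 sp2, C6 sp2, C7 sp3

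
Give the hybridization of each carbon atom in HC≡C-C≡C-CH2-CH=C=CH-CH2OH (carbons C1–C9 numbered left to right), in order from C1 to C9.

C1 sp, C2 sp, C3 sp, C4 sp, C5 sp3, C6 sp2, C7 sp, C8 sp2, C9 sp3

C1 has 2 σ bonds, plus two π bonds: steric number 2 → sp.
C2 (2 σ bonds, plus two π bonds) has steric number 2: sp.
C3 is sp: 2 σ bonds, plus two π bonds, 2 electron-density regions.
C4 carries 2 σ bonds, plus two π bonds, giving a steric number of 2, so it is sp.
C5 is sp3: 4 σ bonds, 4 electron-density regions.
C6 — 3 σ bonds, plus one π bond. Steric number 3, so sp2.
C7 has 2 σ bonds, plus two π bonds: steric number 2 → sp.
C8 — 3 σ bonds, plus one π bond. Steric number 3, so sp2.
C9 carries 4 σ bonds, giving a steric number of 4, so it is sp3.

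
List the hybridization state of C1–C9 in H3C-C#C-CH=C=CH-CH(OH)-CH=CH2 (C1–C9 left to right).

C1 is sp3: 4 σ bonds, 4 electron-density regions.
C2 has 2 σ bonds, plus two π bonds: steric number 2 → sp.
C3 (2 σ bonds, plus two π bonds) has steric number 2: sp.
C4 — 3 σ bonds, plus one π bond. Steric number 3, so sp2.
C5 (2 σ bonds, plus two π bonds) has steric number 2: sp.
C6: 3 σ bonds, plus one π bond — 3 electron domains, sp2.
C7 is sp3: 4 σ bonds, 4 electron-density regions.
C8: 3 σ bonds, plus one π bond; 3 regions of electron density → sp2.
C9 is sp2: 3 σ bonds, plus one π bond, 3 electron-density regions.

C1 sp3, C2 sp, C3 sp, C4 sp2, C5 sp, C6 sp2, C7 sp3, C8 sp2, C9 sp2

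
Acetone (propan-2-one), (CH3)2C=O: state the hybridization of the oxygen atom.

One σ bond + two lone pairs = steric number 3 → sp2.

sp^2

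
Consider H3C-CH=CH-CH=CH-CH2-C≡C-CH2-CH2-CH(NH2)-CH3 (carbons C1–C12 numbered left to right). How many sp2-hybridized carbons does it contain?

C1: sp3
C2: sp2 ✓
C3: sp2 ✓
C4: sp2 ✓
C5: sp2 ✓
C6: sp3
C7: sp
C8: sp
C9: sp3
C10: sp3
C11: sp3
C12: sp3
C2, C3, C4, C5 → 4 sp2 carbons.

4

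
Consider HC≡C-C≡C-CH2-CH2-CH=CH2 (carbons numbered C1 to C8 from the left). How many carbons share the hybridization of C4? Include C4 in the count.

C4 is sp (two π bonds).
C1: sp ✓
C2: sp ✓
C3: sp ✓
C4: sp ✓
C5: sp3
C6: sp3
C7: sp2
C8: sp2
4 carbons are sp.

4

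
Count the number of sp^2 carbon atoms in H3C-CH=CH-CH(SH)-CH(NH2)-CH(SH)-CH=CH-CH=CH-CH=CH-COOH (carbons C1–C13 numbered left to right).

C1: sp3
C2: sp2 ✓
C3: sp2 ✓
C4: sp3
C5: sp3
C6: sp3
C7: sp2 ✓
C8: sp2 ✓
C9: sp2 ✓
C10: sp2 ✓
C11: sp2 ✓
C12: sp2 ✓
C13: sp2 ✓
C2, C3, C7, C8, C9, C10, C11, C12, C13 → 9 sp2 carbons.

9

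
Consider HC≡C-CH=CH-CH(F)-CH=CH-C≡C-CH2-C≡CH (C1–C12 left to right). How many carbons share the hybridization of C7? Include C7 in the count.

4

C7 is sp2 (one π bond).
C1: sp
C2: sp
C3: sp2 ✓
C4: sp2 ✓
C5: sp3
C6: sp2 ✓
C7: sp2 ✓
C8: sp
C9: sp
C10: sp3
C11: sp
C12: sp
4 carbons are sp2.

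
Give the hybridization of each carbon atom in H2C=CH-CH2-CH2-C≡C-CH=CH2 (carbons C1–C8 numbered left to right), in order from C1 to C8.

C1 sp2, C2 sp2, C3 sp3, C4 sp3, C5 sp, C6 sp, C7 sp2, C8 sp2

C1 has 3 σ bonds, plus one π bond: steric number 3 → sp2.
C2: 3 σ bonds, plus one π bond — 3 electron domains, sp2.
C3 carries 4 σ bonds, giving a steric number of 4, so it is sp3.
C4 carries 4 σ bonds, giving a steric number of 4, so it is sp3.
C5 has 2 σ bonds, plus two π bonds: steric number 2 → sp.
C6 (2 σ bonds, plus two π bonds) has steric number 2: sp.
C7 is sp2: 3 σ bonds, plus one π bond, 3 electron-density regions.
C8 (3 σ bonds, plus one π bond) has steric number 3: sp2.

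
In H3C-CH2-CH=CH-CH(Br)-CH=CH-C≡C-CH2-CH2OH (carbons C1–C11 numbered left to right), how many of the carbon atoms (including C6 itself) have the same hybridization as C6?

4

C6 is sp2 (one π bond).
C1: sp3
C2: sp3
C3: sp2 ✓
C4: sp2 ✓
C5: sp3
C6: sp2 ✓
C7: sp2 ✓
C8: sp
C9: sp
C10: sp3
C11: sp3
4 carbons are sp2.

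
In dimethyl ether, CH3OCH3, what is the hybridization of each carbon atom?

sp^3

Each carbon atom (4 σ bonds) has steric number 4: sp3.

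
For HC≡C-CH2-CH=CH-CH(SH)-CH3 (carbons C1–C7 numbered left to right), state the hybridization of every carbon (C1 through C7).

C1: 2 σ bonds, plus two π bonds — 2 electron domains, sp.
C2 has 2 σ bonds, plus two π bonds: steric number 2 → sp.
C3 is sp3: 4 σ bonds, 4 electron-density regions.
C4 is sp2: 3 σ bonds, plus one π bond, 3 electron-density regions.
C5: 3 σ bonds, plus one π bond — 3 electron domains, sp2.
C6 — 4 σ bonds. Steric number 4, so sp3.
C7: 4 σ bonds — 4 electron domains, sp3.

C1 sp, C2 sp, C3 sp3, C4 sp2, C5 sp2, C6 sp3, C7 sp3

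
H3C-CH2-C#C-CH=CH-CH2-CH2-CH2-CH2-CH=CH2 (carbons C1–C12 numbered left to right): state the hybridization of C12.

sp²

C12 carries 3 σ bonds, plus one π bond, giving a steric number of 3, so it is sp2.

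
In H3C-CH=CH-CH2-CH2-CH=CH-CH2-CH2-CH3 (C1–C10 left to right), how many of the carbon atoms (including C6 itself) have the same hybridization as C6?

C6 is sp2 (one π bond).
C1: sp3
C2: sp2 ✓
C3: sp2 ✓
C4: sp3
C5: sp3
C6: sp2 ✓
C7: sp2 ✓
C8: sp3
C9: sp3
C10: sp3
4 carbons are sp2.

4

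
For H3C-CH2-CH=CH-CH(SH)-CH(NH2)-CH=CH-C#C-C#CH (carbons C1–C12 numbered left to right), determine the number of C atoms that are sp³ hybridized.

C1: sp3 ✓
C2: sp3 ✓
C3: sp2
C4: sp2
C5: sp3 ✓
C6: sp3 ✓
C7: sp2
C8: sp2
C9: sp
C10: sp
C11: sp
C12: sp
C1, C2, C5, C6 → 4 sp3 carbons.

4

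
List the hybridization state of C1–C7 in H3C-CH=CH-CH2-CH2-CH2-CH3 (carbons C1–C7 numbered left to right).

C1 carries 4 σ bonds, giving a steric number of 4, so it is sp3.
C2: 3 σ bonds, plus one π bond; 3 regions of electron density → sp2.
C3 is sp2: 3 σ bonds, plus one π bond, 3 electron-density regions.
C4 carries 4 σ bonds, giving a steric number of 4, so it is sp3.
C5 is sp3: 4 σ bonds, 4 electron-density regions.
C6: 4 σ bonds — 4 electron domains, sp3.
C7 carries 4 σ bonds, giving a steric number of 4, so it is sp3.

C1 sp3, C2 sp2, C3 sp2, C4 sp3, C5 sp3, C6 sp3, C7 sp3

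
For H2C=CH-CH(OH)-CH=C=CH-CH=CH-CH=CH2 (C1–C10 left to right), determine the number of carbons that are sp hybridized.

C1: sp2
C2: sp2
C3: sp3
C4: sp2
C5: sp ✓
C6: sp2
C7: sp2
C8: sp2
C9: sp2
C10: sp2
C5 → 1 sp carbon.

1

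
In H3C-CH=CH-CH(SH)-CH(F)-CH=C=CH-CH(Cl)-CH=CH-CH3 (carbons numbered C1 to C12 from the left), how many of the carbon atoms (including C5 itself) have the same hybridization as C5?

5

C5 is sp3 (only σ bonds).
C1: sp3 ✓
C2: sp2
C3: sp2
C4: sp3 ✓
C5: sp3 ✓
C6: sp2
C7: sp
C8: sp2
C9: sp3 ✓
C10: sp2
C11: sp2
C12: sp3 ✓
5 carbons are sp3.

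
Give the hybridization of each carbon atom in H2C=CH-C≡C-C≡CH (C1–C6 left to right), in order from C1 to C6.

C1 sp2, C2 sp2, C3 sp, C4 sp, C5 sp, C6 sp

C1 is sp2: 3 σ bonds, plus one π bond, 3 electron-density regions.
C2 (3 σ bonds, plus one π bond) has steric number 3: sp2.
C3 — 2 σ bonds, plus two π bonds. Steric number 2, so sp.
C4 — 2 σ bonds, plus two π bonds. Steric number 2, so sp.
C5 (2 σ bonds, plus two π bonds) has steric number 2: sp.
C6: 2 σ bonds, plus two π bonds — 2 electron domains, sp.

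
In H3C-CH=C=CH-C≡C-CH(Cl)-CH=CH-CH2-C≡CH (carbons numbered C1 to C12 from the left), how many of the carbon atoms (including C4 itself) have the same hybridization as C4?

C4 is sp2 (one π bond).
C1: sp3
C2: sp2 ✓
C3: sp
C4: sp2 ✓
C5: sp
C6: sp
C7: sp3
C8: sp2 ✓
C9: sp2 ✓
C10: sp3
C11: sp
C12: sp
4 carbons are sp2.

4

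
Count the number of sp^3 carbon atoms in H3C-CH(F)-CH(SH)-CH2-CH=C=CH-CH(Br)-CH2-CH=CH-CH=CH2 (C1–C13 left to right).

6

C1: sp3 ✓
C2: sp3 ✓
C3: sp3 ✓
C4: sp3 ✓
C5: sp2
C6: sp
C7: sp2
C8: sp3 ✓
C9: sp3 ✓
C10: sp2
C11: sp2
C12: sp2
C13: sp2
C1, C2, C3, C4, C8, C9 → 6 sp3 carbons.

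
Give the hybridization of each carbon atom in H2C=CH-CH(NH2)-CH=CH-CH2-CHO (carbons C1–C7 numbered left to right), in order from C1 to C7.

C1: 3 σ bonds, plus one π bond — 3 electron domains, sp2.
C2 is sp2: 3 σ bonds, plus one π bond, 3 electron-density regions.
C3: 4 σ bonds; 4 regions of electron density → sp3.
C4 carries 3 σ bonds, plus one π bond, giving a steric number of 3, so it is sp2.
C5: 3 σ bonds, plus one π bond; 3 regions of electron density → sp2.
C6 is sp3: 4 σ bonds, 4 electron-density regions.
C7 has 3 σ bonds, plus one π bond: steric number 3 → sp2.

C1 sp2, C2 sp2, C3 sp3, C4 sp2, C5 sp2, C6 sp3, C7 sp2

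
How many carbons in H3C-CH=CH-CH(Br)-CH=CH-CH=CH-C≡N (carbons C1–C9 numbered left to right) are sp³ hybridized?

2

C1: sp3 ✓
C2: sp2
C3: sp2
C4: sp3 ✓
C5: sp2
C6: sp2
C7: sp2
C8: sp2
C9: sp
C1, C4 → 2 sp3 carbons.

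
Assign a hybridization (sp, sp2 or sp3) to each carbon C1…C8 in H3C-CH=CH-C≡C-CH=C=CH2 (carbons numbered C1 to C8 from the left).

C1 sp3, C2 sp2, C3 sp2, C4 sp, C5 sp, C6 sp2, C7 sp, C8 sp2

C1 (4 σ bonds) has steric number 4: sp3.
C2 (3 σ bonds, plus one π bond) has steric number 3: sp2.
C3: 3 σ bonds, plus one π bond; 3 regions of electron density → sp2.
C4: 2 σ bonds, plus two π bonds; 2 regions of electron density → sp.
C5 (2 σ bonds, plus two π bonds) has steric number 2: sp.
C6: 3 σ bonds, plus one π bond; 3 regions of electron density → sp2.
C7 is sp: 2 σ bonds, plus two π bonds, 2 electron-density regions.
C8 (3 σ bonds, plus one π bond) has steric number 3: sp2.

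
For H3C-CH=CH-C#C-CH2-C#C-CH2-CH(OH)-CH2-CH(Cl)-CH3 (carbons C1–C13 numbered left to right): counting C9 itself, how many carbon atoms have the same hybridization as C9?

7

C9 is sp3 (only σ bonds).
C1: sp3 ✓
C2: sp2
C3: sp2
C4: sp
C5: sp
C6: sp3 ✓
C7: sp
C8: sp
C9: sp3 ✓
C10: sp3 ✓
C11: sp3 ✓
C12: sp3 ✓
C13: sp3 ✓
7 carbons are sp3.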